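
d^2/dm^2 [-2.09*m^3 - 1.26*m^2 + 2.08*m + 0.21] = -12.54*m - 2.52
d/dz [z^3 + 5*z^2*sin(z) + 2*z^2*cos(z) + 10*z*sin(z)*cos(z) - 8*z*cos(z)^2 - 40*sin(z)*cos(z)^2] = -2*z^2*sin(z) + 5*z^2*cos(z) + 3*z^2 + 10*z*sin(z) + 8*z*sin(2*z) + 4*z*cos(z) + 10*z*cos(2*z) + 5*sin(2*z) - 10*cos(z) - 4*cos(2*z) - 30*cos(3*z) - 4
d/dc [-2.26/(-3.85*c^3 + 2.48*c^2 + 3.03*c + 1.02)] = (-26.103*c^2 + 11.2096*c + 6.8478)/(-3.85*c^3 + 2.48*c^2 + 3.03*c + 1.02)^2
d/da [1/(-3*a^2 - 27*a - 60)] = (2*a + 9)/(3*(a^2 + 9*a + 20)^2)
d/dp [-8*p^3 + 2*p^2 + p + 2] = -24*p^2 + 4*p + 1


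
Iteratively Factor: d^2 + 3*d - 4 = (d + 4)*(d - 1)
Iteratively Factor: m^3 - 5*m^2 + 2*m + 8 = (m - 4)*(m^2 - m - 2) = (m - 4)*(m - 2)*(m + 1)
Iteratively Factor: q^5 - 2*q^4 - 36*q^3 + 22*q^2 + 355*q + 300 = (q - 5)*(q^4 + 3*q^3 - 21*q^2 - 83*q - 60) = (q - 5)*(q + 1)*(q^3 + 2*q^2 - 23*q - 60) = (q - 5)*(q + 1)*(q + 4)*(q^2 - 2*q - 15) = (q - 5)^2*(q + 1)*(q + 4)*(q + 3)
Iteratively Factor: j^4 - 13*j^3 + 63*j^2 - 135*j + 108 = (j - 4)*(j^3 - 9*j^2 + 27*j - 27) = (j - 4)*(j - 3)*(j^2 - 6*j + 9) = (j - 4)*(j - 3)^2*(j - 3)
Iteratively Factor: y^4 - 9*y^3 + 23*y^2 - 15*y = (y)*(y^3 - 9*y^2 + 23*y - 15) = y*(y - 3)*(y^2 - 6*y + 5) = y*(y - 3)*(y - 1)*(y - 5)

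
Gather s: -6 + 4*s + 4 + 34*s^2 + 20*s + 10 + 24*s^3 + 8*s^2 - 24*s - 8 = 24*s^3 + 42*s^2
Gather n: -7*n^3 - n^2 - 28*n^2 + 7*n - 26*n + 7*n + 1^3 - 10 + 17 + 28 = -7*n^3 - 29*n^2 - 12*n + 36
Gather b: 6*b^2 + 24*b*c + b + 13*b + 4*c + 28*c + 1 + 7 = 6*b^2 + b*(24*c + 14) + 32*c + 8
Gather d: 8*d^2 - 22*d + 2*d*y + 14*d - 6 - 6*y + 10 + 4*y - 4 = 8*d^2 + d*(2*y - 8) - 2*y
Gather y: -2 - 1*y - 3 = -y - 5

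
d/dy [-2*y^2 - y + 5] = -4*y - 1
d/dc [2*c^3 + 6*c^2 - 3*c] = 6*c^2 + 12*c - 3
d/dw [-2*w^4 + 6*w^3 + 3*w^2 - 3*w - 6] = -8*w^3 + 18*w^2 + 6*w - 3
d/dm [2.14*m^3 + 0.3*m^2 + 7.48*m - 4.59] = 6.42*m^2 + 0.6*m + 7.48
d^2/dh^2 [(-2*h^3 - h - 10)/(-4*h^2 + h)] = 4*(9*h^3 + 240*h^2 - 60*h + 5)/(h^3*(64*h^3 - 48*h^2 + 12*h - 1))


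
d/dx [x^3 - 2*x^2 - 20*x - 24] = 3*x^2 - 4*x - 20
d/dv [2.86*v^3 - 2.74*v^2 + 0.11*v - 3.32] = 8.58*v^2 - 5.48*v + 0.11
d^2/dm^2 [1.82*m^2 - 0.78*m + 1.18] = 3.64000000000000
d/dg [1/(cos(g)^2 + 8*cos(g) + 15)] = 2*(cos(g) + 4)*sin(g)/(cos(g)^2 + 8*cos(g) + 15)^2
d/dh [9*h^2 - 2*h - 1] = 18*h - 2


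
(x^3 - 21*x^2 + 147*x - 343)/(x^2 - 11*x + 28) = (x^2 - 14*x + 49)/(x - 4)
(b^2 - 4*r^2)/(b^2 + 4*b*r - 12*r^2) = (b + 2*r)/(b + 6*r)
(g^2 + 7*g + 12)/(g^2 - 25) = (g^2 + 7*g + 12)/(g^2 - 25)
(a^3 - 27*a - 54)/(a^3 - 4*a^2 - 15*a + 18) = (a + 3)/(a - 1)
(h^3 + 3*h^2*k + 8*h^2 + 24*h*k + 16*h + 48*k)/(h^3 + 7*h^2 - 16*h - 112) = (h^2 + 3*h*k + 4*h + 12*k)/(h^2 + 3*h - 28)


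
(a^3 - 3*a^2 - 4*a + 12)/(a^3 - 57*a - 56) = (-a^3 + 3*a^2 + 4*a - 12)/(-a^3 + 57*a + 56)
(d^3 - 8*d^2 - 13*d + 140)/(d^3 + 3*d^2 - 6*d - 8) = (d^2 - 12*d + 35)/(d^2 - d - 2)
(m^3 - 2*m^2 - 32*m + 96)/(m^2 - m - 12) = (m^2 + 2*m - 24)/(m + 3)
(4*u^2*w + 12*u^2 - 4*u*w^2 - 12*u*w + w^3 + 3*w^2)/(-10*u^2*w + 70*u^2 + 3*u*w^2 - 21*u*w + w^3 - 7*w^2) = (-2*u*w - 6*u + w^2 + 3*w)/(5*u*w - 35*u + w^2 - 7*w)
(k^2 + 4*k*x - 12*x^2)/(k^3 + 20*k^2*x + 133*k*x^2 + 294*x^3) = (k - 2*x)/(k^2 + 14*k*x + 49*x^2)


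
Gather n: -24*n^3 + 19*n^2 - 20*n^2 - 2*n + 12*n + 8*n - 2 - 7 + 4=-24*n^3 - n^2 + 18*n - 5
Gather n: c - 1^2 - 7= c - 8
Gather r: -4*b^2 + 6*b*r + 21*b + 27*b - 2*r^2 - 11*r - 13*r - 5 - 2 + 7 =-4*b^2 + 48*b - 2*r^2 + r*(6*b - 24)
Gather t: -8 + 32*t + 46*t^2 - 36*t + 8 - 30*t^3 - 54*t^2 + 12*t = -30*t^3 - 8*t^2 + 8*t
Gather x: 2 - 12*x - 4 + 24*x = 12*x - 2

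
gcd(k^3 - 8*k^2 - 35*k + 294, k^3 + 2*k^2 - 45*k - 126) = k^2 - k - 42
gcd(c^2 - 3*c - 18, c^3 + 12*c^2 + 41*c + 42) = c + 3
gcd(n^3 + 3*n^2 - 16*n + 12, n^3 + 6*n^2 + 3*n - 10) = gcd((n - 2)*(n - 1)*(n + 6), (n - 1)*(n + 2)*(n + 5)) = n - 1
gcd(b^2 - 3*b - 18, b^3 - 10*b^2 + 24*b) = b - 6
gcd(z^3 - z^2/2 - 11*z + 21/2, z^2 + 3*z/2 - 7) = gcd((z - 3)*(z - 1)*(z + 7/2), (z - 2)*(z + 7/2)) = z + 7/2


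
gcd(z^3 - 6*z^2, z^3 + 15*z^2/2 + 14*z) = z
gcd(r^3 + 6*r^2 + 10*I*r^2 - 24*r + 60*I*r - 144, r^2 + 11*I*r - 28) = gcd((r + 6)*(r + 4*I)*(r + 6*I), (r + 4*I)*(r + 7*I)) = r + 4*I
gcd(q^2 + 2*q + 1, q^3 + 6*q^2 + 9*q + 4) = q^2 + 2*q + 1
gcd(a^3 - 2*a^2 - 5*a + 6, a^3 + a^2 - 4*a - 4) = a + 2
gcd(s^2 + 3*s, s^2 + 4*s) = s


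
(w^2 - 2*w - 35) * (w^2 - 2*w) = w^4 - 4*w^3 - 31*w^2 + 70*w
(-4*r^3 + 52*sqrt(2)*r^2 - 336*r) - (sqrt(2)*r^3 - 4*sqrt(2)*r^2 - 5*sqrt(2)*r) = -4*r^3 - sqrt(2)*r^3 + 56*sqrt(2)*r^2 - 336*r + 5*sqrt(2)*r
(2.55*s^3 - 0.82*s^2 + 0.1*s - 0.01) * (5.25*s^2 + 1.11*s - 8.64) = 13.3875*s^5 - 1.4745*s^4 - 22.4172*s^3 + 7.1433*s^2 - 0.8751*s + 0.0864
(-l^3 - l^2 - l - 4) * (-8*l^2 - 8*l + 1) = 8*l^5 + 16*l^4 + 15*l^3 + 39*l^2 + 31*l - 4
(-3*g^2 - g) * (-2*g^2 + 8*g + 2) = 6*g^4 - 22*g^3 - 14*g^2 - 2*g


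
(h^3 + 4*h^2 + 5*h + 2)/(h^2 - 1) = (h^2 + 3*h + 2)/(h - 1)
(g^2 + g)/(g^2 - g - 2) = g/(g - 2)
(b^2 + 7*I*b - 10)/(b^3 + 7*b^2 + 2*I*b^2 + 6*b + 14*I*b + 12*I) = (b + 5*I)/(b^2 + 7*b + 6)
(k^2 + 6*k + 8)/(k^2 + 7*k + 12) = (k + 2)/(k + 3)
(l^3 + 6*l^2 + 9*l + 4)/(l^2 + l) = l + 5 + 4/l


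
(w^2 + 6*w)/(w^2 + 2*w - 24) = w/(w - 4)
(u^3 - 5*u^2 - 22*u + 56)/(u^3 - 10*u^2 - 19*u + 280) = (u^2 + 2*u - 8)/(u^2 - 3*u - 40)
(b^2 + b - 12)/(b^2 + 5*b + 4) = (b - 3)/(b + 1)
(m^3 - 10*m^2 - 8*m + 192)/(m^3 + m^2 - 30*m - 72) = (m - 8)/(m + 3)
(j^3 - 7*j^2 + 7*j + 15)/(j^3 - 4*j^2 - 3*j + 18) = (j^2 - 4*j - 5)/(j^2 - j - 6)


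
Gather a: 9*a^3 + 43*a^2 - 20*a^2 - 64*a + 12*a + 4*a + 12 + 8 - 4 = 9*a^3 + 23*a^2 - 48*a + 16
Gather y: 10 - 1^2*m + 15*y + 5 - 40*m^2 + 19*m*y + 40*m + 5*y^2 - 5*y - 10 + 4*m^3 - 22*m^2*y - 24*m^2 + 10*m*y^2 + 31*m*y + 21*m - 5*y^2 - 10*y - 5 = 4*m^3 - 64*m^2 + 10*m*y^2 + 60*m + y*(-22*m^2 + 50*m)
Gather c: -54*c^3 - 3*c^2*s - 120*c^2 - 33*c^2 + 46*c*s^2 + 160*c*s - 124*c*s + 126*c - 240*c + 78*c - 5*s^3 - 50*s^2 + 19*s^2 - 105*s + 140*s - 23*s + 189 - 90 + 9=-54*c^3 + c^2*(-3*s - 153) + c*(46*s^2 + 36*s - 36) - 5*s^3 - 31*s^2 + 12*s + 108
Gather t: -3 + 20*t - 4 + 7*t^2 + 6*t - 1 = 7*t^2 + 26*t - 8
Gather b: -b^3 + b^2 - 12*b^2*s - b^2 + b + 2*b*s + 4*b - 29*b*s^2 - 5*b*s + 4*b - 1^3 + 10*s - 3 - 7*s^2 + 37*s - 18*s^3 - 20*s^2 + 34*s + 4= -b^3 - 12*b^2*s + b*(-29*s^2 - 3*s + 9) - 18*s^3 - 27*s^2 + 81*s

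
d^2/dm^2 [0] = 0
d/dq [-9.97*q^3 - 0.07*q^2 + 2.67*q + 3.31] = -29.91*q^2 - 0.14*q + 2.67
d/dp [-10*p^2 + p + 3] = 1 - 20*p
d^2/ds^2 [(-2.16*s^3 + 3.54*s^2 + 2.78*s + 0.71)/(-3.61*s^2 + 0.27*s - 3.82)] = (-2.8421709430404e-14*s^5 - 5.6843418860808e-14*s^4 - 138.618088*s^3 + 224.020158*s^2 + 423.290262*s - 89.57021)/(47.045881*s^6 - 10.556001*s^5 + 150.137373*s^4 - 22.359807*s^3 + 158.871126*s^2 - 11.819844*s + 55.742968)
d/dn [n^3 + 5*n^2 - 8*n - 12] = 3*n^2 + 10*n - 8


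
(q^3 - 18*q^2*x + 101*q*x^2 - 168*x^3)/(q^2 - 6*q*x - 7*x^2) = (q^2 - 11*q*x + 24*x^2)/(q + x)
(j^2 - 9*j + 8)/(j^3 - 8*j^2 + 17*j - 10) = (j - 8)/(j^2 - 7*j + 10)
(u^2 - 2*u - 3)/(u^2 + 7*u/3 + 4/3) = 3*(u - 3)/(3*u + 4)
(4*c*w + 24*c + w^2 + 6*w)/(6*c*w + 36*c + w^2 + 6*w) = (4*c + w)/(6*c + w)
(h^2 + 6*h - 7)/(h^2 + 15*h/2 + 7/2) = 2*(h - 1)/(2*h + 1)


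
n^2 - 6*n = n*(n - 6)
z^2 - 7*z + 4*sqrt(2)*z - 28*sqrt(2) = (z - 7)*(z + 4*sqrt(2))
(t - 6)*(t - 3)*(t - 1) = t^3 - 10*t^2 + 27*t - 18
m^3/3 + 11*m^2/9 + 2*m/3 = m*(m/3 + 1)*(m + 2/3)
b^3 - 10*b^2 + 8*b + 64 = (b - 8)*(b - 4)*(b + 2)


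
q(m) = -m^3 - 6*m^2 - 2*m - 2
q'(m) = -3*m^2 - 12*m - 2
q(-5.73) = 0.60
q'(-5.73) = -31.74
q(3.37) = -115.15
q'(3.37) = -76.51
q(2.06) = -40.32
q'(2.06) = -39.45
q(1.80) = -30.87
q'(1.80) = -33.32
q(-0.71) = -3.25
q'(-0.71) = 5.01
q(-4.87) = -19.06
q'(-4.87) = -14.71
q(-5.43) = -7.95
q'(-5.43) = -25.29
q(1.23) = -15.40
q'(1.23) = -21.30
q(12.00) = -2618.00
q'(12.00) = -578.00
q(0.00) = -2.00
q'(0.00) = -2.00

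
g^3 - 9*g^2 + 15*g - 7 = (g - 7)*(g - 1)^2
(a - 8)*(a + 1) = a^2 - 7*a - 8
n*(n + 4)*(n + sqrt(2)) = n^3 + sqrt(2)*n^2 + 4*n^2 + 4*sqrt(2)*n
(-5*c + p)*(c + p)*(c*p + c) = -5*c^3*p - 5*c^3 - 4*c^2*p^2 - 4*c^2*p + c*p^3 + c*p^2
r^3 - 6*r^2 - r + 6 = (r - 6)*(r - 1)*(r + 1)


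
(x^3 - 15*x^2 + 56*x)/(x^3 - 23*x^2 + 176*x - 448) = x/(x - 8)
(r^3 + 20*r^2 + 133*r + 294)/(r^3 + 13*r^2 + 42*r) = (r + 7)/r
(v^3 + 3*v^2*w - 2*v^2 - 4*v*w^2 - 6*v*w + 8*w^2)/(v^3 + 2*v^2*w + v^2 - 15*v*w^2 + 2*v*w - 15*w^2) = (v^3 + 3*v^2*w - 2*v^2 - 4*v*w^2 - 6*v*w + 8*w^2)/(v^3 + 2*v^2*w + v^2 - 15*v*w^2 + 2*v*w - 15*w^2)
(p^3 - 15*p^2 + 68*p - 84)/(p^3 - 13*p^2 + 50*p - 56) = (p - 6)/(p - 4)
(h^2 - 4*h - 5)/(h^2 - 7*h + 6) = (h^2 - 4*h - 5)/(h^2 - 7*h + 6)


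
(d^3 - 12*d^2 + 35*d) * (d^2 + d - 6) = d^5 - 11*d^4 + 17*d^3 + 107*d^2 - 210*d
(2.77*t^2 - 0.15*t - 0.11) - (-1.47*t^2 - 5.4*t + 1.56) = 4.24*t^2 + 5.25*t - 1.67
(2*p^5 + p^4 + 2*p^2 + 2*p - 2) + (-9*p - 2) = 2*p^5 + p^4 + 2*p^2 - 7*p - 4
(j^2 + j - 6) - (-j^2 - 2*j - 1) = 2*j^2 + 3*j - 5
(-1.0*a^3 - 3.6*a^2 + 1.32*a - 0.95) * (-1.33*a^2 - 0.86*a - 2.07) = 1.33*a^5 + 5.648*a^4 + 3.4104*a^3 + 7.5803*a^2 - 1.9154*a + 1.9665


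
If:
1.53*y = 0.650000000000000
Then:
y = 0.42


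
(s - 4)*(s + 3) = s^2 - s - 12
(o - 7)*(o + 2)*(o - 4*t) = o^3 - 4*o^2*t - 5*o^2 + 20*o*t - 14*o + 56*t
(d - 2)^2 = d^2 - 4*d + 4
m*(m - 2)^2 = m^3 - 4*m^2 + 4*m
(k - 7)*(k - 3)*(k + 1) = k^3 - 9*k^2 + 11*k + 21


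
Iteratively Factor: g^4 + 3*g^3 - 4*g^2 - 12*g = (g)*(g^3 + 3*g^2 - 4*g - 12) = g*(g + 3)*(g^2 - 4) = g*(g + 2)*(g + 3)*(g - 2)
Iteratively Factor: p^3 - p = (p + 1)*(p^2 - p) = (p - 1)*(p + 1)*(p)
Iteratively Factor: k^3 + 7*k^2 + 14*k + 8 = (k + 4)*(k^2 + 3*k + 2) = (k + 1)*(k + 4)*(k + 2)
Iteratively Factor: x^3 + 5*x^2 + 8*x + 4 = (x + 2)*(x^2 + 3*x + 2) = (x + 2)^2*(x + 1)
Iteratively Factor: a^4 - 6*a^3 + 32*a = (a - 4)*(a^3 - 2*a^2 - 8*a) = a*(a - 4)*(a^2 - 2*a - 8) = a*(a - 4)*(a + 2)*(a - 4)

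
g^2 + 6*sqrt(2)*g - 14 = (g - sqrt(2))*(g + 7*sqrt(2))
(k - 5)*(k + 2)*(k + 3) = k^3 - 19*k - 30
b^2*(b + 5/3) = b^3 + 5*b^2/3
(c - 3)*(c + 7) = c^2 + 4*c - 21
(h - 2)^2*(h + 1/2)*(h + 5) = h^4 + 3*h^3/2 - 31*h^2/2 + 12*h + 10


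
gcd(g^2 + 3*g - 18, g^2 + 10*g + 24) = g + 6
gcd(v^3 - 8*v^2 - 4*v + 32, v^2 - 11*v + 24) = v - 8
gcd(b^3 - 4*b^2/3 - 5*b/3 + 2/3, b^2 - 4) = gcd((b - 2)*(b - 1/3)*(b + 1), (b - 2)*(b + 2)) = b - 2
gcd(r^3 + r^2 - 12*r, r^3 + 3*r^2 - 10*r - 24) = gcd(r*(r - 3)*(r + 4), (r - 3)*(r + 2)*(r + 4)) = r^2 + r - 12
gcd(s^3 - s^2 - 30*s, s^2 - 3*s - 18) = s - 6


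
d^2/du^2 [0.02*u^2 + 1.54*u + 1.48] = 0.0400000000000000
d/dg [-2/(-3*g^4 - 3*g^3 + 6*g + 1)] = 6*(-4*g^3 - 3*g^2 + 2)/(3*g^4 + 3*g^3 - 6*g - 1)^2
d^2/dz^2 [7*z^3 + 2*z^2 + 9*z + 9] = 42*z + 4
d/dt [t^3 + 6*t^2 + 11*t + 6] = 3*t^2 + 12*t + 11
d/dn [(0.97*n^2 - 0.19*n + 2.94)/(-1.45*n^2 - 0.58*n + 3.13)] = (-0.8381*n^2 + 14.5982*n + 1.1105)/(2.1025*n^4 + 1.682*n^3 - 8.7406*n^2 - 3.6308*n + 9.7969)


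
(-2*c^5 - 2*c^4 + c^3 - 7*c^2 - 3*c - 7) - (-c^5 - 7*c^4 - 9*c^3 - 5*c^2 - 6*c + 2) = -c^5 + 5*c^4 + 10*c^3 - 2*c^2 + 3*c - 9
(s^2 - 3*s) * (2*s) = 2*s^3 - 6*s^2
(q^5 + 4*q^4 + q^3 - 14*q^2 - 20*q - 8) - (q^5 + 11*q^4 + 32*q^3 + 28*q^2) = -7*q^4 - 31*q^3 - 42*q^2 - 20*q - 8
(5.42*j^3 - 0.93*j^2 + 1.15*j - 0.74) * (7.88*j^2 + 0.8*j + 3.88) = 42.7096*j^5 - 2.9924*j^4 + 29.3476*j^3 - 8.5196*j^2 + 3.87*j - 2.8712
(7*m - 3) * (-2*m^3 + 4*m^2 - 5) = -14*m^4 + 34*m^3 - 12*m^2 - 35*m + 15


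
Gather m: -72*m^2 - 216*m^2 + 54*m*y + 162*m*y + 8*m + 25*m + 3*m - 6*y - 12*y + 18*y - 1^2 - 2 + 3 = -288*m^2 + m*(216*y + 36)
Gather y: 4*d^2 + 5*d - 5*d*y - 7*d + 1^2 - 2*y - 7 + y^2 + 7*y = 4*d^2 - 2*d + y^2 + y*(5 - 5*d) - 6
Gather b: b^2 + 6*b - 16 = b^2 + 6*b - 16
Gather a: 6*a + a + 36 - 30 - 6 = 7*a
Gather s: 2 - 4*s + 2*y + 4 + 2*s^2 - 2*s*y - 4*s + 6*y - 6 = 2*s^2 + s*(-2*y - 8) + 8*y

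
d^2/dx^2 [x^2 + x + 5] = 2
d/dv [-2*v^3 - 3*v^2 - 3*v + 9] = -6*v^2 - 6*v - 3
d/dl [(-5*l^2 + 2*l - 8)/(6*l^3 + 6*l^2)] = (5*l^3 - 4*l^2 + 22*l + 16)/(6*l^3*(l^2 + 2*l + 1))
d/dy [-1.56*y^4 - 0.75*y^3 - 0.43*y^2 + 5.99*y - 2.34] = -6.24*y^3 - 2.25*y^2 - 0.86*y + 5.99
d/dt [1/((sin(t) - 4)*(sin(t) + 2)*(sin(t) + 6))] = (-3*sin(t)^2 - 8*sin(t) + 20)*cos(t)/((sin(t) - 4)^2*(sin(t) + 2)^2*(sin(t) + 6)^2)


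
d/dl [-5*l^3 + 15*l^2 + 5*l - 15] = -15*l^2 + 30*l + 5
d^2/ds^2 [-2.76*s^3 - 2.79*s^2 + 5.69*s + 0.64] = -16.56*s - 5.58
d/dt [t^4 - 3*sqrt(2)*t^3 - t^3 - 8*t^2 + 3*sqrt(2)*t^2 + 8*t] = 4*t^3 - 9*sqrt(2)*t^2 - 3*t^2 - 16*t + 6*sqrt(2)*t + 8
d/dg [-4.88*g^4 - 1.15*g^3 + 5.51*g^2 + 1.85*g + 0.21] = -19.52*g^3 - 3.45*g^2 + 11.02*g + 1.85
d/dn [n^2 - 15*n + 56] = 2*n - 15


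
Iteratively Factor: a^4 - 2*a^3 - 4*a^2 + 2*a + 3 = (a - 1)*(a^3 - a^2 - 5*a - 3) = (a - 1)*(a + 1)*(a^2 - 2*a - 3) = (a - 1)*(a + 1)^2*(a - 3)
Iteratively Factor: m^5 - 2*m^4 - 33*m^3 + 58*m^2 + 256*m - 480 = (m - 2)*(m^4 - 33*m^2 - 8*m + 240) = (m - 2)*(m + 4)*(m^3 - 4*m^2 - 17*m + 60) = (m - 5)*(m - 2)*(m + 4)*(m^2 + m - 12) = (m - 5)*(m - 3)*(m - 2)*(m + 4)*(m + 4)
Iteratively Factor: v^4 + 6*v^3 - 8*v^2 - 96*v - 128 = (v - 4)*(v^3 + 10*v^2 + 32*v + 32) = (v - 4)*(v + 4)*(v^2 + 6*v + 8) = (v - 4)*(v + 2)*(v + 4)*(v + 4)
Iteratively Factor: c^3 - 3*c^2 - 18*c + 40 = (c - 2)*(c^2 - c - 20) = (c - 2)*(c + 4)*(c - 5)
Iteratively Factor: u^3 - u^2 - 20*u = (u + 4)*(u^2 - 5*u) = u*(u + 4)*(u - 5)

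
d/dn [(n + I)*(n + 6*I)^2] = (n + 6*I)*(3*n + 8*I)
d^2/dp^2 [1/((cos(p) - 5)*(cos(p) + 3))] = (-4*sin(p)^4 + 66*sin(p)^2 + 45*cos(p)/2 + 3*cos(3*p)/2 - 24)/((cos(p) - 5)^3*(cos(p) + 3)^3)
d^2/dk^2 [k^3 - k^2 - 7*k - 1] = 6*k - 2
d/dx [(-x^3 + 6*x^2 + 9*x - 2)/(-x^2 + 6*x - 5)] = (x^4 - 12*x^3 + 60*x^2 - 64*x - 33)/(x^4 - 12*x^3 + 46*x^2 - 60*x + 25)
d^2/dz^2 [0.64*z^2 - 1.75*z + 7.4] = 1.28000000000000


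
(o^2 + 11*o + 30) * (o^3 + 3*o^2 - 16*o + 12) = o^5 + 14*o^4 + 47*o^3 - 74*o^2 - 348*o + 360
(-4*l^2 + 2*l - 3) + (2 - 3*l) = -4*l^2 - l - 1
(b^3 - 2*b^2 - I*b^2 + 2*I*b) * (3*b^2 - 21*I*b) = 3*b^5 - 6*b^4 - 24*I*b^4 - 21*b^3 + 48*I*b^3 + 42*b^2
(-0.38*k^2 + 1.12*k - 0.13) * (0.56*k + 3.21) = -0.2128*k^3 - 0.5926*k^2 + 3.5224*k - 0.4173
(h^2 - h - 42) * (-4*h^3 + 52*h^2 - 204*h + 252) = -4*h^5 + 56*h^4 - 88*h^3 - 1728*h^2 + 8316*h - 10584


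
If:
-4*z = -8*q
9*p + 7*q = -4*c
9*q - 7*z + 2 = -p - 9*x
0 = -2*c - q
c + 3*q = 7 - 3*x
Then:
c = -207/235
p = -46/47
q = 414/235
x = 122/141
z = 828/235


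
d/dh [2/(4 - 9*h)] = 18/(9*h - 4)^2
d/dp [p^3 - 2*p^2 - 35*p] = 3*p^2 - 4*p - 35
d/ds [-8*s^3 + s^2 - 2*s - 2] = -24*s^2 + 2*s - 2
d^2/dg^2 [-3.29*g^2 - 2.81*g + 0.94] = -6.58000000000000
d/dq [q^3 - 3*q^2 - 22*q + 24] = 3*q^2 - 6*q - 22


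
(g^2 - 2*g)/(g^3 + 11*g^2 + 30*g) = (g - 2)/(g^2 + 11*g + 30)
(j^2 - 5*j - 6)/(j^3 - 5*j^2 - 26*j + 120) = (j + 1)/(j^2 + j - 20)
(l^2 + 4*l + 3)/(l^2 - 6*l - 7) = (l + 3)/(l - 7)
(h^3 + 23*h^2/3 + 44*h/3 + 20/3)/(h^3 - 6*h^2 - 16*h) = (3*h^2 + 17*h + 10)/(3*h*(h - 8))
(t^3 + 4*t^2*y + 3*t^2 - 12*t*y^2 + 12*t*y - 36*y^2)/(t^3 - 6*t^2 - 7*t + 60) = (t^2 + 4*t*y - 12*y^2)/(t^2 - 9*t + 20)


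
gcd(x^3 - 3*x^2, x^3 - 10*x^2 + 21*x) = x^2 - 3*x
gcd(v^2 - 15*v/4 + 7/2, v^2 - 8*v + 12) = v - 2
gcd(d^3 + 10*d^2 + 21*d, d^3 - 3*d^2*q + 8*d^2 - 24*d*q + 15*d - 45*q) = d + 3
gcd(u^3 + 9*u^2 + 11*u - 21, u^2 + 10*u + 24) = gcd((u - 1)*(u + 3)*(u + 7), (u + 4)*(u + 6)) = 1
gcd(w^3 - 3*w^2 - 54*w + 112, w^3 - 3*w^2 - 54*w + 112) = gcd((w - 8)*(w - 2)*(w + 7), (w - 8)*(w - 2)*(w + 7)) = w^3 - 3*w^2 - 54*w + 112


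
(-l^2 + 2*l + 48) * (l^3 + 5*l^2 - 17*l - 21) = -l^5 - 3*l^4 + 75*l^3 + 227*l^2 - 858*l - 1008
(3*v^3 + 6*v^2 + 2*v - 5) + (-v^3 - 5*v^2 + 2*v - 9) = 2*v^3 + v^2 + 4*v - 14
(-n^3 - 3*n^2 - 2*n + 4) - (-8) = -n^3 - 3*n^2 - 2*n + 12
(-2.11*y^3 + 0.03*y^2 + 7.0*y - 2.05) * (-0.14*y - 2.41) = 0.2954*y^4 + 5.0809*y^3 - 1.0523*y^2 - 16.583*y + 4.9405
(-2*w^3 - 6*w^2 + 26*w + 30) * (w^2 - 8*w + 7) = -2*w^5 + 10*w^4 + 60*w^3 - 220*w^2 - 58*w + 210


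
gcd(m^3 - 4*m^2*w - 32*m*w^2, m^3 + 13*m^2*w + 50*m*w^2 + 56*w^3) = m + 4*w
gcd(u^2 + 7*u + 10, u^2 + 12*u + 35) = u + 5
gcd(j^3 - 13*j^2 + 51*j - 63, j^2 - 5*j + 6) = j - 3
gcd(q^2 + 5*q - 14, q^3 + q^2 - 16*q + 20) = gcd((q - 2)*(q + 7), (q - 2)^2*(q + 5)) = q - 2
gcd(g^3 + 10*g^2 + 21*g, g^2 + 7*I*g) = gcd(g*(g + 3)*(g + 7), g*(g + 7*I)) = g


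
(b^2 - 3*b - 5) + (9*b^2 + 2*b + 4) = 10*b^2 - b - 1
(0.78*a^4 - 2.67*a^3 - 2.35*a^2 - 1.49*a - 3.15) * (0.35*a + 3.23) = 0.273*a^5 + 1.5849*a^4 - 9.4466*a^3 - 8.112*a^2 - 5.9152*a - 10.1745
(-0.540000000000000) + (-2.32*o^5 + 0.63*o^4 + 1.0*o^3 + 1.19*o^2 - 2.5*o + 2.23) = -2.32*o^5 + 0.63*o^4 + 1.0*o^3 + 1.19*o^2 - 2.5*o + 1.69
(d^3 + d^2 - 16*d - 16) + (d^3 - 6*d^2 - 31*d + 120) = 2*d^3 - 5*d^2 - 47*d + 104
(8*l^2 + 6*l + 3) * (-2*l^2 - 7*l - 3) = -16*l^4 - 68*l^3 - 72*l^2 - 39*l - 9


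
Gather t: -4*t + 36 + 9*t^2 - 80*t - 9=9*t^2 - 84*t + 27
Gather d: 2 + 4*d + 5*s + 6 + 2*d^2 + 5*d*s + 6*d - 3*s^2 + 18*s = 2*d^2 + d*(5*s + 10) - 3*s^2 + 23*s + 8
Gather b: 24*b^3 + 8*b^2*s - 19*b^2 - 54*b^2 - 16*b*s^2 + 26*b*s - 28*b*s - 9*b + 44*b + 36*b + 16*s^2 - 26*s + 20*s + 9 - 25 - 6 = 24*b^3 + b^2*(8*s - 73) + b*(-16*s^2 - 2*s + 71) + 16*s^2 - 6*s - 22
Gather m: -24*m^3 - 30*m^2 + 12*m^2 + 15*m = -24*m^3 - 18*m^2 + 15*m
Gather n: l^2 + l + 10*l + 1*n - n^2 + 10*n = l^2 + 11*l - n^2 + 11*n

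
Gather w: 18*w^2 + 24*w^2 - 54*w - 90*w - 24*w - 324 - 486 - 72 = 42*w^2 - 168*w - 882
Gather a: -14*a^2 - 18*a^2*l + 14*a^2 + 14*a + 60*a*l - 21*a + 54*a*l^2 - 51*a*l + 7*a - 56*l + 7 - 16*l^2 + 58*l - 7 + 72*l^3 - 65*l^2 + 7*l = -18*a^2*l + a*(54*l^2 + 9*l) + 72*l^3 - 81*l^2 + 9*l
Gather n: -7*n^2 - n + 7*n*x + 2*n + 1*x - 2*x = -7*n^2 + n*(7*x + 1) - x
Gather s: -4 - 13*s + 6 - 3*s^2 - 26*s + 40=-3*s^2 - 39*s + 42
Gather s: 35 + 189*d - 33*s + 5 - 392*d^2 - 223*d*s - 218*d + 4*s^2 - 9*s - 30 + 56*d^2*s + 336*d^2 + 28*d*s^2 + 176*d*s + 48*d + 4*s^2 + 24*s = -56*d^2 + 19*d + s^2*(28*d + 8) + s*(56*d^2 - 47*d - 18) + 10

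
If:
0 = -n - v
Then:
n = -v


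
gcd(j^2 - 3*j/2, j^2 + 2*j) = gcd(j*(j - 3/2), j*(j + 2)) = j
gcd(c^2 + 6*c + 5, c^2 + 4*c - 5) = c + 5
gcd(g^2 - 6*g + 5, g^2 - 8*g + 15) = g - 5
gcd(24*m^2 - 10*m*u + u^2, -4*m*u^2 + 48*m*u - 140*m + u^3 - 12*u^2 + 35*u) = -4*m + u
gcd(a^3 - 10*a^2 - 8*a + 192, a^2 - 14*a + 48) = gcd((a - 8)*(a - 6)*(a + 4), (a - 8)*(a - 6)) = a^2 - 14*a + 48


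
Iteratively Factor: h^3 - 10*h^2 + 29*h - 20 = (h - 4)*(h^2 - 6*h + 5) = (h - 5)*(h - 4)*(h - 1)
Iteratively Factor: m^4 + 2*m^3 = (m)*(m^3 + 2*m^2) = m*(m + 2)*(m^2) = m^2*(m + 2)*(m)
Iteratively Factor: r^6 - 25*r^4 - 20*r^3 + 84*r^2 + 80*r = (r - 5)*(r^5 + 5*r^4 - 20*r^2 - 16*r) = (r - 5)*(r - 2)*(r^4 + 7*r^3 + 14*r^2 + 8*r) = (r - 5)*(r - 2)*(r + 4)*(r^3 + 3*r^2 + 2*r) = r*(r - 5)*(r - 2)*(r + 4)*(r^2 + 3*r + 2) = r*(r - 5)*(r - 2)*(r + 2)*(r + 4)*(r + 1)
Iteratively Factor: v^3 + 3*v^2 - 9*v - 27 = (v - 3)*(v^2 + 6*v + 9) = (v - 3)*(v + 3)*(v + 3)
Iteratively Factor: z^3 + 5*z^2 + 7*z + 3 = (z + 3)*(z^2 + 2*z + 1) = (z + 1)*(z + 3)*(z + 1)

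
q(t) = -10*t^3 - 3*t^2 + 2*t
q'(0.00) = 2.00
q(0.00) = 0.00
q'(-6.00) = -1042.00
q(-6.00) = 2040.00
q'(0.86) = -25.35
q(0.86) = -6.86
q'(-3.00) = -250.00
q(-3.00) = 237.00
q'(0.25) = -1.38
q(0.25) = 0.16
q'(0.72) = -17.87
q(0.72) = -3.85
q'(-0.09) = 2.30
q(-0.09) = -0.20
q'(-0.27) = 1.43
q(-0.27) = -0.56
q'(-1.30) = -40.90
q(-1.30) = 14.30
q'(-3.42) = -328.37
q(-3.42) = 358.09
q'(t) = -30*t^2 - 6*t + 2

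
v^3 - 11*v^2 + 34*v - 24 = (v - 6)*(v - 4)*(v - 1)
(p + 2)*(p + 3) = p^2 + 5*p + 6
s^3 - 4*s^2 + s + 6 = (s - 3)*(s - 2)*(s + 1)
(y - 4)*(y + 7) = y^2 + 3*y - 28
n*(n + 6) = n^2 + 6*n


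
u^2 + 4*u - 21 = (u - 3)*(u + 7)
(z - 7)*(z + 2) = z^2 - 5*z - 14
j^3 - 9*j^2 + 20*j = j*(j - 5)*(j - 4)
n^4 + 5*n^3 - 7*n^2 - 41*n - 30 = (n - 3)*(n + 1)*(n + 2)*(n + 5)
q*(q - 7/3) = q^2 - 7*q/3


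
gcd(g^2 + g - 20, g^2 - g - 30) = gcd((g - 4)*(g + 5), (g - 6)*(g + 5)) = g + 5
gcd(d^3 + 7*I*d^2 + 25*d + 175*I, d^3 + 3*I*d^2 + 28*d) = d + 7*I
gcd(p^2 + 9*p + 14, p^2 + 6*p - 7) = p + 7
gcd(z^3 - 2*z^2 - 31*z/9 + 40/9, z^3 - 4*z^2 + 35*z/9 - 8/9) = z^2 - 11*z/3 + 8/3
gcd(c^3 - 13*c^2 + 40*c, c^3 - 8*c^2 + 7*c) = c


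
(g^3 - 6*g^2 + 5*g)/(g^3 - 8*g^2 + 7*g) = (g - 5)/(g - 7)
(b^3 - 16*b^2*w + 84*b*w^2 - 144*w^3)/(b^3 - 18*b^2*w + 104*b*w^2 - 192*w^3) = (-b + 6*w)/(-b + 8*w)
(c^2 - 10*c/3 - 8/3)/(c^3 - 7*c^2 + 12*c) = (c + 2/3)/(c*(c - 3))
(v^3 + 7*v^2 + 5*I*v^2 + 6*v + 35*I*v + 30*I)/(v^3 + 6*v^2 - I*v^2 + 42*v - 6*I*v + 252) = (v^2 + v*(1 + 5*I) + 5*I)/(v^2 - I*v + 42)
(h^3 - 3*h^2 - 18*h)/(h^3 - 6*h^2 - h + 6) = h*(h + 3)/(h^2 - 1)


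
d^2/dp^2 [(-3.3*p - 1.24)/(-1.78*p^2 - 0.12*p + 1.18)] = ((3.3*p + 1.24)*(3.56*p + 0.12)*(7.12*p + 0.24) - (35.244*p + 5.2064)*(1.78*p^2 + 0.12*p - 1.18))/(1.78*p^2 + 0.12*p - 1.18)^3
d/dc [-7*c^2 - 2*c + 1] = -14*c - 2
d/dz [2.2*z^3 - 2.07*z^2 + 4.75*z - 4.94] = 6.6*z^2 - 4.14*z + 4.75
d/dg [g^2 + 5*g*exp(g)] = 5*g*exp(g) + 2*g + 5*exp(g)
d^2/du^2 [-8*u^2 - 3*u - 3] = -16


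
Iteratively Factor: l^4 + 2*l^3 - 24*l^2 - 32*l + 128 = (l - 4)*(l^3 + 6*l^2 - 32) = (l - 4)*(l + 4)*(l^2 + 2*l - 8) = (l - 4)*(l - 2)*(l + 4)*(l + 4)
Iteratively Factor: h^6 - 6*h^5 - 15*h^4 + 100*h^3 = (h)*(h^5 - 6*h^4 - 15*h^3 + 100*h^2) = h^2*(h^4 - 6*h^3 - 15*h^2 + 100*h) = h^2*(h + 4)*(h^3 - 10*h^2 + 25*h) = h^2*(h - 5)*(h + 4)*(h^2 - 5*h) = h^3*(h - 5)*(h + 4)*(h - 5)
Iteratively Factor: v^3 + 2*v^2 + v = (v + 1)*(v^2 + v) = v*(v + 1)*(v + 1)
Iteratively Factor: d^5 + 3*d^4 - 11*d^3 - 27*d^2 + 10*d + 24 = (d - 1)*(d^4 + 4*d^3 - 7*d^2 - 34*d - 24) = (d - 1)*(d + 1)*(d^3 + 3*d^2 - 10*d - 24) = (d - 3)*(d - 1)*(d + 1)*(d^2 + 6*d + 8) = (d - 3)*(d - 1)*(d + 1)*(d + 4)*(d + 2)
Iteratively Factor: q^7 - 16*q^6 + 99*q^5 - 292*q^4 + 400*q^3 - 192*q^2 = (q - 1)*(q^6 - 15*q^5 + 84*q^4 - 208*q^3 + 192*q^2) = (q - 4)*(q - 1)*(q^5 - 11*q^4 + 40*q^3 - 48*q^2) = q*(q - 4)*(q - 1)*(q^4 - 11*q^3 + 40*q^2 - 48*q) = q*(q - 4)*(q - 3)*(q - 1)*(q^3 - 8*q^2 + 16*q) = q*(q - 4)^2*(q - 3)*(q - 1)*(q^2 - 4*q) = q*(q - 4)^3*(q - 3)*(q - 1)*(q)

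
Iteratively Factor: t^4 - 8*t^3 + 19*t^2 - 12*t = (t - 3)*(t^3 - 5*t^2 + 4*t) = t*(t - 3)*(t^2 - 5*t + 4) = t*(t - 3)*(t - 1)*(t - 4)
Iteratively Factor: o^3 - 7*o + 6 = (o - 2)*(o^2 + 2*o - 3) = (o - 2)*(o + 3)*(o - 1)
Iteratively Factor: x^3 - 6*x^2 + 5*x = (x)*(x^2 - 6*x + 5) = x*(x - 1)*(x - 5)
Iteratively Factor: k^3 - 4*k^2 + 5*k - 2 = (k - 1)*(k^2 - 3*k + 2) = (k - 2)*(k - 1)*(k - 1)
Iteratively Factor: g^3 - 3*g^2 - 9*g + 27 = (g - 3)*(g^2 - 9) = (g - 3)*(g + 3)*(g - 3)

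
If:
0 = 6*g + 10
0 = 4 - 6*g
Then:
No Solution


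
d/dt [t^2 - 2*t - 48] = 2*t - 2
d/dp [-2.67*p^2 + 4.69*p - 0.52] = 4.69 - 5.34*p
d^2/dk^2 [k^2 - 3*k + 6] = 2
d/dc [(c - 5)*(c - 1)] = 2*c - 6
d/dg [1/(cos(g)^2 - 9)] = 2*sin(g)*cos(g)/(cos(g)^2 - 9)^2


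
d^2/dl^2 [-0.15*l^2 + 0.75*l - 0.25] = -0.300000000000000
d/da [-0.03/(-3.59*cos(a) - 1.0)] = 0.1077*sin(a)/(3.59*cos(a) + 1.0)^2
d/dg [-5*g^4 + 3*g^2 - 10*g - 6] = -20*g^3 + 6*g - 10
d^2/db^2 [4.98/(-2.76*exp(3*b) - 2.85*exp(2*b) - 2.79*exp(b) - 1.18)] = (-4.98*(8.28*exp(2*b) + 5.7*exp(b) + 2.79)*(16.56*exp(2*b) + 11.4*exp(b) + 5.58)*exp(b) + (123.7032*exp(2*b) + 56.772*exp(b) + 13.8942)*(2.76*exp(3*b) + 2.85*exp(2*b) + 2.79*exp(b) + 1.18))*exp(b)/(2.76*exp(3*b) + 2.85*exp(2*b) + 2.79*exp(b) + 1.18)^3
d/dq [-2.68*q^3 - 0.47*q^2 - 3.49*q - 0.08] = -8.04*q^2 - 0.94*q - 3.49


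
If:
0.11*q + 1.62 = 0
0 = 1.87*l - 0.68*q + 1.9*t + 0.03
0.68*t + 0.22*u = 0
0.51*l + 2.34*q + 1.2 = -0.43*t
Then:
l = 409.44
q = -14.73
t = -408.26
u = 1261.90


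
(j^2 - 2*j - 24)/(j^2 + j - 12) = (j - 6)/(j - 3)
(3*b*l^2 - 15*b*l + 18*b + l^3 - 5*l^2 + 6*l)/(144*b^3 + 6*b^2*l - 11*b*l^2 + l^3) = (l^2 - 5*l + 6)/(48*b^2 - 14*b*l + l^2)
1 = 1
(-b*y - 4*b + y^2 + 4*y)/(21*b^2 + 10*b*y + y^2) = (-b*y - 4*b + y^2 + 4*y)/(21*b^2 + 10*b*y + y^2)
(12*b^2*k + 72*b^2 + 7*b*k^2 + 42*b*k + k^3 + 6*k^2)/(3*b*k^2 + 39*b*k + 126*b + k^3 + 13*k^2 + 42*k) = (4*b + k)/(k + 7)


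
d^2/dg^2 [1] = 0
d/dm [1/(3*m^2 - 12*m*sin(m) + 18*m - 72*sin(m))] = 2*(2*m*cos(m) - m + 2*sin(m) + 12*cos(m) - 3)/(3*(m + 6)^2*(m - 4*sin(m))^2)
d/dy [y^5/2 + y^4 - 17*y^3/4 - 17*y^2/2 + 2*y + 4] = 5*y^4/2 + 4*y^3 - 51*y^2/4 - 17*y + 2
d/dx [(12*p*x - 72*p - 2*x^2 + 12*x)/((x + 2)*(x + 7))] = 2*(-6*p*x^2 + 72*p*x + 408*p - 15*x^2 - 28*x + 84)/(x^4 + 18*x^3 + 109*x^2 + 252*x + 196)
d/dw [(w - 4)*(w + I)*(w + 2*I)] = 3*w^2 + w*(-8 + 6*I) - 2 - 12*I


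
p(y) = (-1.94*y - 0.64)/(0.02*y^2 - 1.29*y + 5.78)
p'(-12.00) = -0.01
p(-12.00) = 0.94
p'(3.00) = -2.66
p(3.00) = -3.09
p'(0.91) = -0.56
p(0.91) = -0.52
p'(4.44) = -55.94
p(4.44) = -20.72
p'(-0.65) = -0.27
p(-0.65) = 0.09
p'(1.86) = -1.00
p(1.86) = -1.23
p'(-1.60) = -0.19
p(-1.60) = 0.31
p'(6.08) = -5.96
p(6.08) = 9.39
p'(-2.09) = -0.16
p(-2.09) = 0.40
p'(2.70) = -1.96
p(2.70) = -2.41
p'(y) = (1.29 - 0.04*y)*(-1.94*y - 0.64)/(0.02*y^2 - 1.29*y + 5.78)^2 - 1.94/(0.02*y^2 - 1.29*y + 5.78)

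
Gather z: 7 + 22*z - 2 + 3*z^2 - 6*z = 3*z^2 + 16*z + 5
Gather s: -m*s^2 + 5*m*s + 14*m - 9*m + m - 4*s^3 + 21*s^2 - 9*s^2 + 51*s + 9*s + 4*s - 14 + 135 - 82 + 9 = 6*m - 4*s^3 + s^2*(12 - m) + s*(5*m + 64) + 48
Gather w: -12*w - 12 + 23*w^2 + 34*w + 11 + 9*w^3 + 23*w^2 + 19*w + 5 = 9*w^3 + 46*w^2 + 41*w + 4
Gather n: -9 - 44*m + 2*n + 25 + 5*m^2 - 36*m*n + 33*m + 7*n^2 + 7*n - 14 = 5*m^2 - 11*m + 7*n^2 + n*(9 - 36*m) + 2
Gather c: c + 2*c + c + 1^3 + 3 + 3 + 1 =4*c + 8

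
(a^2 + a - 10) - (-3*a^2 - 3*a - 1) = 4*a^2 + 4*a - 9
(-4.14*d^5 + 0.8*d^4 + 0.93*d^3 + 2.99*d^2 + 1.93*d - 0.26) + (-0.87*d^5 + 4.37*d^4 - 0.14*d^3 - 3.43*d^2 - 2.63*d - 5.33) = -5.01*d^5 + 5.17*d^4 + 0.79*d^3 - 0.44*d^2 - 0.7*d - 5.59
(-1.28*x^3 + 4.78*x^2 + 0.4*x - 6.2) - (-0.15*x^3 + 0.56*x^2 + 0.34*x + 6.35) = -1.13*x^3 + 4.22*x^2 + 0.06*x - 12.55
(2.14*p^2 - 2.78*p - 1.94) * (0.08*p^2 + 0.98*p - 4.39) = 0.1712*p^4 + 1.8748*p^3 - 12.2742*p^2 + 10.303*p + 8.5166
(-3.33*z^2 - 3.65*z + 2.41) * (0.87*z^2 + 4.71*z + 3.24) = -2.8971*z^4 - 18.8598*z^3 - 25.884*z^2 - 0.4749*z + 7.8084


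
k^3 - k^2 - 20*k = k*(k - 5)*(k + 4)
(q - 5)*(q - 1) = q^2 - 6*q + 5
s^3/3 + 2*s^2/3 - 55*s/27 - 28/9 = (s/3 + 1)*(s - 7/3)*(s + 4/3)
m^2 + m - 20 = (m - 4)*(m + 5)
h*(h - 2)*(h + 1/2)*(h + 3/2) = h^4 - 13*h^2/4 - 3*h/2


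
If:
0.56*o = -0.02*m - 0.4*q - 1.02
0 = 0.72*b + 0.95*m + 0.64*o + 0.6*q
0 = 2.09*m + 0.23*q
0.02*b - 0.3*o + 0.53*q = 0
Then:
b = 1.66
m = 0.09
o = -1.27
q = -0.78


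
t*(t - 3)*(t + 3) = t^3 - 9*t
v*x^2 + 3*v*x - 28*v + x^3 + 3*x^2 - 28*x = (v + x)*(x - 4)*(x + 7)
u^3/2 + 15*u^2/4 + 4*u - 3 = (u/2 + 1)*(u - 1/2)*(u + 6)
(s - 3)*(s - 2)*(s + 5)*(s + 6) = s^4 + 6*s^3 - 19*s^2 - 84*s + 180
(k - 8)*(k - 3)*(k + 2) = k^3 - 9*k^2 + 2*k + 48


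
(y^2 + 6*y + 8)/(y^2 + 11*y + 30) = (y^2 + 6*y + 8)/(y^2 + 11*y + 30)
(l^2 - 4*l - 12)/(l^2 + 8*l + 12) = (l - 6)/(l + 6)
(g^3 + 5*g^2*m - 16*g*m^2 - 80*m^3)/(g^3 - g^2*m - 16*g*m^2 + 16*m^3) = (g + 5*m)/(g - m)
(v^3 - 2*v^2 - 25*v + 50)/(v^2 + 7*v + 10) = (v^2 - 7*v + 10)/(v + 2)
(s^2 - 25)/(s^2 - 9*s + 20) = (s + 5)/(s - 4)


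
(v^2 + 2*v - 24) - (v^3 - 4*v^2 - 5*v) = -v^3 + 5*v^2 + 7*v - 24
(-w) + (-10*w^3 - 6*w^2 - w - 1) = -10*w^3 - 6*w^2 - 2*w - 1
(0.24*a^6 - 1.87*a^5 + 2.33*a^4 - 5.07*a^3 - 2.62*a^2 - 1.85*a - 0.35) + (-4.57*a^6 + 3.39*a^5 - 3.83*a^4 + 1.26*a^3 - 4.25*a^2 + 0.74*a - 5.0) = -4.33*a^6 + 1.52*a^5 - 1.5*a^4 - 3.81*a^3 - 6.87*a^2 - 1.11*a - 5.35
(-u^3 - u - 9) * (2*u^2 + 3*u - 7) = -2*u^5 - 3*u^4 + 5*u^3 - 21*u^2 - 20*u + 63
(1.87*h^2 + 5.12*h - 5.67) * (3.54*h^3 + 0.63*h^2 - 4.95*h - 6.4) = 6.6198*h^5 + 19.3029*h^4 - 26.1027*h^3 - 40.8841*h^2 - 4.7015*h + 36.288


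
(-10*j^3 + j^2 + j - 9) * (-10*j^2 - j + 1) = 100*j^5 - 21*j^3 + 90*j^2 + 10*j - 9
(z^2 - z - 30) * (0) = 0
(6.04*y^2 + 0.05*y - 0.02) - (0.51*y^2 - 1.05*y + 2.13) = 5.53*y^2 + 1.1*y - 2.15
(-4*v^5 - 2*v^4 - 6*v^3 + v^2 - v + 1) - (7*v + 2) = -4*v^5 - 2*v^4 - 6*v^3 + v^2 - 8*v - 1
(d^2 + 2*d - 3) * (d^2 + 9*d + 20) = d^4 + 11*d^3 + 35*d^2 + 13*d - 60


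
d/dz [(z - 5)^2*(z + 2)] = (z - 5)*(3*z - 1)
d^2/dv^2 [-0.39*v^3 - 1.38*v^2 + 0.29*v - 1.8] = -2.34*v - 2.76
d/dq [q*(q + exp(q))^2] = (q + exp(q))*(2*q*(exp(q) + 1) + q + exp(q))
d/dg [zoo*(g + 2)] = zoo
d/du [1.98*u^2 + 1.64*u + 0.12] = 3.96*u + 1.64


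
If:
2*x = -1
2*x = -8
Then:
No Solution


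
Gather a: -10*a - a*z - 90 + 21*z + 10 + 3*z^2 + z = a*(-z - 10) + 3*z^2 + 22*z - 80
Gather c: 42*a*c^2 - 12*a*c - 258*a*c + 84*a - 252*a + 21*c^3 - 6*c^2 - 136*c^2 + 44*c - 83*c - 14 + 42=-168*a + 21*c^3 + c^2*(42*a - 142) + c*(-270*a - 39) + 28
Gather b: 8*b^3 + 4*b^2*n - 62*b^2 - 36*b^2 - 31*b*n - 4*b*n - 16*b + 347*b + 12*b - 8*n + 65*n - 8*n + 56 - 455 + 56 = 8*b^3 + b^2*(4*n - 98) + b*(343 - 35*n) + 49*n - 343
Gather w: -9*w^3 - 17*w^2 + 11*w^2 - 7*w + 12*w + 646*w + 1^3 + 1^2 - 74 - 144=-9*w^3 - 6*w^2 + 651*w - 216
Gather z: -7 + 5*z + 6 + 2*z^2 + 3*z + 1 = 2*z^2 + 8*z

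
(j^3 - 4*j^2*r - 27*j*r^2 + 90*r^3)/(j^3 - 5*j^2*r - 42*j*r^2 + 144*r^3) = (-j^2 + j*r + 30*r^2)/(-j^2 + 2*j*r + 48*r^2)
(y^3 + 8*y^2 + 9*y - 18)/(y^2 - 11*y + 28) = (y^3 + 8*y^2 + 9*y - 18)/(y^2 - 11*y + 28)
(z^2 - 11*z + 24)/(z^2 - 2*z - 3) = (z - 8)/(z + 1)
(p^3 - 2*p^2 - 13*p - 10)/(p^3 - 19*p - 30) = (p + 1)/(p + 3)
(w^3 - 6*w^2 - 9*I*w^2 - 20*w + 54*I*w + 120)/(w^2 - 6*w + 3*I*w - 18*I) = (w^2 - 9*I*w - 20)/(w + 3*I)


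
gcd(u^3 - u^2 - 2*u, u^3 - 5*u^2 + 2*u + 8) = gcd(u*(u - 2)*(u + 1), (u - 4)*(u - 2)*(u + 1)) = u^2 - u - 2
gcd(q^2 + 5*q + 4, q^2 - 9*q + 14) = 1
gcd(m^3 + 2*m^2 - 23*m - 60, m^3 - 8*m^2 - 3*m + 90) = m^2 - 2*m - 15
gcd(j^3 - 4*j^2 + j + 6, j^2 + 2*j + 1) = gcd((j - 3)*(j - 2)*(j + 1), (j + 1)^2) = j + 1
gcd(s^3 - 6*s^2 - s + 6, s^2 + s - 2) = s - 1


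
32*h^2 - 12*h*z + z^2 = (-8*h + z)*(-4*h + z)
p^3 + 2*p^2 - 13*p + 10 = (p - 2)*(p - 1)*(p + 5)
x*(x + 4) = x^2 + 4*x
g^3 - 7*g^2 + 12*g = g*(g - 4)*(g - 3)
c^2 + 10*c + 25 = (c + 5)^2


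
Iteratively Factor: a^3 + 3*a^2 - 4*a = (a - 1)*(a^2 + 4*a) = a*(a - 1)*(a + 4)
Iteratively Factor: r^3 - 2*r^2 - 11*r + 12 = (r - 1)*(r^2 - r - 12) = (r - 1)*(r + 3)*(r - 4)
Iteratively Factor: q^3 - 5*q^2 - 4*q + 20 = (q - 5)*(q^2 - 4) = (q - 5)*(q - 2)*(q + 2)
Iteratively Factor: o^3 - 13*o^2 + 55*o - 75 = (o - 5)*(o^2 - 8*o + 15) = (o - 5)^2*(o - 3)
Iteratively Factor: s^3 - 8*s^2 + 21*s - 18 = (s - 3)*(s^2 - 5*s + 6) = (s - 3)*(s - 2)*(s - 3)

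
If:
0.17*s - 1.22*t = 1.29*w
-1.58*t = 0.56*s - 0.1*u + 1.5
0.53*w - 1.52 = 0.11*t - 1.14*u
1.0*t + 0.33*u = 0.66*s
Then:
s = -0.55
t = -0.69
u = 1.00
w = 0.58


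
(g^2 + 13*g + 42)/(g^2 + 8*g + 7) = (g + 6)/(g + 1)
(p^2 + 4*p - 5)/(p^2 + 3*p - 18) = (p^2 + 4*p - 5)/(p^2 + 3*p - 18)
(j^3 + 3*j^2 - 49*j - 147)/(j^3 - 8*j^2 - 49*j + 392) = (j + 3)/(j - 8)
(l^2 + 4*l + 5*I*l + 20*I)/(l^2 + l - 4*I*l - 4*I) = (l^2 + l*(4 + 5*I) + 20*I)/(l^2 + l*(1 - 4*I) - 4*I)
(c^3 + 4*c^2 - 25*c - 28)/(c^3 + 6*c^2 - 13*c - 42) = (c^2 - 3*c - 4)/(c^2 - c - 6)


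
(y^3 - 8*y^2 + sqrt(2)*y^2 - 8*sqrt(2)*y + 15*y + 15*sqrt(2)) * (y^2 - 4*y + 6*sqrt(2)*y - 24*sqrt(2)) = y^5 - 12*y^4 + 7*sqrt(2)*y^4 - 84*sqrt(2)*y^3 + 59*y^3 - 204*y^2 + 329*sqrt(2)*y^2 - 420*sqrt(2)*y + 564*y - 720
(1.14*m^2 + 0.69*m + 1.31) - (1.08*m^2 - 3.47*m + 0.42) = 0.0599999999999998*m^2 + 4.16*m + 0.89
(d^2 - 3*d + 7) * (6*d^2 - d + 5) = 6*d^4 - 19*d^3 + 50*d^2 - 22*d + 35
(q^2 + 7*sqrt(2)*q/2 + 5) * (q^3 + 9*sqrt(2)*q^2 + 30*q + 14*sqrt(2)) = q^5 + 25*sqrt(2)*q^4/2 + 98*q^3 + 164*sqrt(2)*q^2 + 248*q + 70*sqrt(2)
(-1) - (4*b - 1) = -4*b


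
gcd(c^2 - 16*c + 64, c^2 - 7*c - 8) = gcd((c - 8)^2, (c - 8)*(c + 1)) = c - 8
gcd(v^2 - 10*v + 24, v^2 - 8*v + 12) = v - 6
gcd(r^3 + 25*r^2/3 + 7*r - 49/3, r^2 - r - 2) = 1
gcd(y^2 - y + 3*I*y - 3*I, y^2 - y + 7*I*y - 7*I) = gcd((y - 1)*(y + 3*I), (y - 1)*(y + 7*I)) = y - 1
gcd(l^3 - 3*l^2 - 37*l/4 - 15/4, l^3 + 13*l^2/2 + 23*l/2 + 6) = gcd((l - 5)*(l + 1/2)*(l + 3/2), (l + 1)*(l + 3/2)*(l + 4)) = l + 3/2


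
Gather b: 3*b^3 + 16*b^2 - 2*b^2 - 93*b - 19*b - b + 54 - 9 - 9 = 3*b^3 + 14*b^2 - 113*b + 36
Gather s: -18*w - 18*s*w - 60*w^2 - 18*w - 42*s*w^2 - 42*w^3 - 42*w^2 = s*(-42*w^2 - 18*w) - 42*w^3 - 102*w^2 - 36*w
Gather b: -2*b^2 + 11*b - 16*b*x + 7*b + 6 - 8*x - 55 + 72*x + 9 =-2*b^2 + b*(18 - 16*x) + 64*x - 40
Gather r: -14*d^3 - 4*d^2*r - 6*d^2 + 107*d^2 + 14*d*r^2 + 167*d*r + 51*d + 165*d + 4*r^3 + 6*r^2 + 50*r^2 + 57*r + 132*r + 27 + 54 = -14*d^3 + 101*d^2 + 216*d + 4*r^3 + r^2*(14*d + 56) + r*(-4*d^2 + 167*d + 189) + 81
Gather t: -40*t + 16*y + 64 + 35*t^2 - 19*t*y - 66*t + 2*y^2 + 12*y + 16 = 35*t^2 + t*(-19*y - 106) + 2*y^2 + 28*y + 80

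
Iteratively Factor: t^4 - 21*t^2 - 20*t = (t + 4)*(t^3 - 4*t^2 - 5*t) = t*(t + 4)*(t^2 - 4*t - 5) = t*(t + 1)*(t + 4)*(t - 5)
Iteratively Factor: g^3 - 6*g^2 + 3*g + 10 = (g - 2)*(g^2 - 4*g - 5) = (g - 5)*(g - 2)*(g + 1)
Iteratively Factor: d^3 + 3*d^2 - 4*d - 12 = (d - 2)*(d^2 + 5*d + 6) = (d - 2)*(d + 2)*(d + 3)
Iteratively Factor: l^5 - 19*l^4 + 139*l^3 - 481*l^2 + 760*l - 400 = (l - 5)*(l^4 - 14*l^3 + 69*l^2 - 136*l + 80) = (l - 5)^2*(l^3 - 9*l^2 + 24*l - 16) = (l - 5)^2*(l - 4)*(l^2 - 5*l + 4) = (l - 5)^2*(l - 4)*(l - 1)*(l - 4)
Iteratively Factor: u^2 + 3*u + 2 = (u + 2)*(u + 1)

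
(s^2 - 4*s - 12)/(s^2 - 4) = (s - 6)/(s - 2)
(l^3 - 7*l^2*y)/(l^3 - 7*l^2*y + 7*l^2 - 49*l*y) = l/(l + 7)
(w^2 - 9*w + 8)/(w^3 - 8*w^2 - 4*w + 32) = (w - 1)/(w^2 - 4)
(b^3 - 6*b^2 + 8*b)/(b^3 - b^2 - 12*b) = (b - 2)/(b + 3)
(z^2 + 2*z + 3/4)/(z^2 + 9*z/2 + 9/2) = (z + 1/2)/(z + 3)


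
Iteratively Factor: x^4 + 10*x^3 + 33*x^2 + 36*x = (x)*(x^3 + 10*x^2 + 33*x + 36) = x*(x + 3)*(x^2 + 7*x + 12) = x*(x + 3)*(x + 4)*(x + 3)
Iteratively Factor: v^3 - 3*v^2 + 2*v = (v)*(v^2 - 3*v + 2) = v*(v - 1)*(v - 2)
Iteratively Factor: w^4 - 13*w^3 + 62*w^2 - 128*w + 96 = (w - 3)*(w^3 - 10*w^2 + 32*w - 32) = (w - 4)*(w - 3)*(w^2 - 6*w + 8) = (w - 4)^2*(w - 3)*(w - 2)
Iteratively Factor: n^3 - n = (n - 1)*(n^2 + n) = (n - 1)*(n + 1)*(n)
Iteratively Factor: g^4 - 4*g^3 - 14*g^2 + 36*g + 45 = (g + 3)*(g^3 - 7*g^2 + 7*g + 15) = (g - 5)*(g + 3)*(g^2 - 2*g - 3) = (g - 5)*(g - 3)*(g + 3)*(g + 1)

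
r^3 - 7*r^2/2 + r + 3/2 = (r - 3)*(r - 1)*(r + 1/2)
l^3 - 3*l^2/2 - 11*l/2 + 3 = (l - 3)*(l - 1/2)*(l + 2)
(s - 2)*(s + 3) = s^2 + s - 6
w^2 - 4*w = w*(w - 4)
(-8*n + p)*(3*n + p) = -24*n^2 - 5*n*p + p^2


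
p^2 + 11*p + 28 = (p + 4)*(p + 7)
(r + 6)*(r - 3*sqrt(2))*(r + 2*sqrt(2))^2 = r^4 + sqrt(2)*r^3 + 6*r^3 - 16*r^2 + 6*sqrt(2)*r^2 - 96*r - 24*sqrt(2)*r - 144*sqrt(2)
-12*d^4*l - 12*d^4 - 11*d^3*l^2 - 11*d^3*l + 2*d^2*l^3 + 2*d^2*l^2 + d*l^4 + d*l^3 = (-3*d + l)*(d + l)*(4*d + l)*(d*l + d)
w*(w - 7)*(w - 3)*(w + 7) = w^4 - 3*w^3 - 49*w^2 + 147*w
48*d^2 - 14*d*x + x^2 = (-8*d + x)*(-6*d + x)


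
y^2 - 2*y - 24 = (y - 6)*(y + 4)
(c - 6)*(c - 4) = c^2 - 10*c + 24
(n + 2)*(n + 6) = n^2 + 8*n + 12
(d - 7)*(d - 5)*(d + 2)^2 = d^4 - 8*d^3 - 9*d^2 + 92*d + 140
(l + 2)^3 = l^3 + 6*l^2 + 12*l + 8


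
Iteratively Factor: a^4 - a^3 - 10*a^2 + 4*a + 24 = (a - 2)*(a^3 + a^2 - 8*a - 12) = (a - 2)*(a + 2)*(a^2 - a - 6) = (a - 2)*(a + 2)^2*(a - 3)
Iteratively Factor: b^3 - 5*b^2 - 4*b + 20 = (b - 2)*(b^2 - 3*b - 10) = (b - 2)*(b + 2)*(b - 5)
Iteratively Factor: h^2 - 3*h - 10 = (h + 2)*(h - 5)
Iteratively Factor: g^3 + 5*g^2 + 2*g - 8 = (g + 4)*(g^2 + g - 2) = (g - 1)*(g + 4)*(g + 2)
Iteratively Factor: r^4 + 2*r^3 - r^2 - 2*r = (r + 2)*(r^3 - r) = (r - 1)*(r + 2)*(r^2 + r) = r*(r - 1)*(r + 2)*(r + 1)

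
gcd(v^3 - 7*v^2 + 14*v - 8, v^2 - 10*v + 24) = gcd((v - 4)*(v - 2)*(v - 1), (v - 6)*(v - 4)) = v - 4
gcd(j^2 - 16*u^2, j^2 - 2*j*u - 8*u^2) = -j + 4*u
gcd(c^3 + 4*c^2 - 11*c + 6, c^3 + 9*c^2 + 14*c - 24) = c^2 + 5*c - 6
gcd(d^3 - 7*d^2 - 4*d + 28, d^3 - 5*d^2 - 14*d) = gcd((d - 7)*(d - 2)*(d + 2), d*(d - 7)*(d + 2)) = d^2 - 5*d - 14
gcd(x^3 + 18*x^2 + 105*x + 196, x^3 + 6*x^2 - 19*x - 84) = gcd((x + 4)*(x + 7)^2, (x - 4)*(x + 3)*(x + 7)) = x + 7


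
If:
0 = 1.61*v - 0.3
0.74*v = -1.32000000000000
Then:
No Solution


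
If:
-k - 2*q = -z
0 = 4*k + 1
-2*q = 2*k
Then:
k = -1/4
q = 1/4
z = 1/4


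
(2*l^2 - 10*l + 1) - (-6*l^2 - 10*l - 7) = 8*l^2 + 8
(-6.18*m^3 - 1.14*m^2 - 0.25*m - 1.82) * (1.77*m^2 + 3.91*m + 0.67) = -10.9386*m^5 - 26.1816*m^4 - 9.0405*m^3 - 4.9627*m^2 - 7.2837*m - 1.2194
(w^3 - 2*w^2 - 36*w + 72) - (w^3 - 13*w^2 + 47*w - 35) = 11*w^2 - 83*w + 107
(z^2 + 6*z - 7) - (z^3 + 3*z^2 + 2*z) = -z^3 - 2*z^2 + 4*z - 7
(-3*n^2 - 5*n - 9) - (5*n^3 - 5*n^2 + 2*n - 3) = -5*n^3 + 2*n^2 - 7*n - 6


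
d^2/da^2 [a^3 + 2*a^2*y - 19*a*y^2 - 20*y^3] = 6*a + 4*y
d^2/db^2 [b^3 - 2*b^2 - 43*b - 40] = 6*b - 4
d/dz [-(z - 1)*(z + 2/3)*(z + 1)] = -3*z^2 - 4*z/3 + 1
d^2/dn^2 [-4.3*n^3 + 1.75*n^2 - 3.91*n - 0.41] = 3.5 - 25.8*n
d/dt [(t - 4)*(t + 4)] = 2*t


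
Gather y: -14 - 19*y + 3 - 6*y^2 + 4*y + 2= -6*y^2 - 15*y - 9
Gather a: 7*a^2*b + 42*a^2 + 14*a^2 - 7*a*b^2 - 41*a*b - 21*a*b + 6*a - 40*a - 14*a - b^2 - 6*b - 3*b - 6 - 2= a^2*(7*b + 56) + a*(-7*b^2 - 62*b - 48) - b^2 - 9*b - 8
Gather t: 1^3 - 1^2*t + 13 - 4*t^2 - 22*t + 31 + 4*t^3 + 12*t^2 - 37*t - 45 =4*t^3 + 8*t^2 - 60*t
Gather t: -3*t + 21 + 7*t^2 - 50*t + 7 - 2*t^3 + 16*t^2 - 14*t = -2*t^3 + 23*t^2 - 67*t + 28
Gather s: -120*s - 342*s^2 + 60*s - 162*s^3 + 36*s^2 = -162*s^3 - 306*s^2 - 60*s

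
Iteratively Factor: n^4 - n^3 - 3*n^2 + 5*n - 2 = (n - 1)*(n^3 - 3*n + 2) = (n - 1)*(n + 2)*(n^2 - 2*n + 1) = (n - 1)^2*(n + 2)*(n - 1)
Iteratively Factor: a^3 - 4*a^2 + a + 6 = (a + 1)*(a^2 - 5*a + 6) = (a - 2)*(a + 1)*(a - 3)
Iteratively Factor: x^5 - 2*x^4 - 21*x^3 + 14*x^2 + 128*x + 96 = (x - 4)*(x^4 + 2*x^3 - 13*x^2 - 38*x - 24) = (x - 4)*(x + 3)*(x^3 - x^2 - 10*x - 8) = (x - 4)*(x + 1)*(x + 3)*(x^2 - 2*x - 8) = (x - 4)^2*(x + 1)*(x + 3)*(x + 2)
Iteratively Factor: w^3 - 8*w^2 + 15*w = (w - 5)*(w^2 - 3*w) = w*(w - 5)*(w - 3)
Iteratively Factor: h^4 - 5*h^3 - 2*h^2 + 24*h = (h - 4)*(h^3 - h^2 - 6*h) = (h - 4)*(h - 3)*(h^2 + 2*h) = (h - 4)*(h - 3)*(h + 2)*(h)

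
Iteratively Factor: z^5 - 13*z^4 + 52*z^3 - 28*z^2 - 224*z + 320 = (z - 4)*(z^4 - 9*z^3 + 16*z^2 + 36*z - 80) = (z - 4)*(z + 2)*(z^3 - 11*z^2 + 38*z - 40) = (z - 4)^2*(z + 2)*(z^2 - 7*z + 10) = (z - 5)*(z - 4)^2*(z + 2)*(z - 2)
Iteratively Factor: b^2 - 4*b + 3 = (b - 1)*(b - 3)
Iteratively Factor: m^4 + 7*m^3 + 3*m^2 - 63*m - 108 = (m + 4)*(m^3 + 3*m^2 - 9*m - 27) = (m - 3)*(m + 4)*(m^2 + 6*m + 9) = (m - 3)*(m + 3)*(m + 4)*(m + 3)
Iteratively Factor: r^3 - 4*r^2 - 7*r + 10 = (r - 1)*(r^2 - 3*r - 10) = (r - 5)*(r - 1)*(r + 2)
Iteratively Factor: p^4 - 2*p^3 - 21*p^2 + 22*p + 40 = (p - 2)*(p^3 - 21*p - 20) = (p - 5)*(p - 2)*(p^2 + 5*p + 4) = (p - 5)*(p - 2)*(p + 1)*(p + 4)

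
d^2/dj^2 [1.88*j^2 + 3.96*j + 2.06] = 3.76000000000000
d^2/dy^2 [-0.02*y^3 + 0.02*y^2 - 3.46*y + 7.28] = 0.04 - 0.12*y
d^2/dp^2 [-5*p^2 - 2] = -10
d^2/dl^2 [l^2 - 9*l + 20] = 2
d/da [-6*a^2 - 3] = -12*a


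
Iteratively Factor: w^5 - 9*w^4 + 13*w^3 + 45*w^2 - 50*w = (w - 5)*(w^4 - 4*w^3 - 7*w^2 + 10*w) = (w - 5)*(w + 2)*(w^3 - 6*w^2 + 5*w) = (w - 5)*(w - 1)*(w + 2)*(w^2 - 5*w) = w*(w - 5)*(w - 1)*(w + 2)*(w - 5)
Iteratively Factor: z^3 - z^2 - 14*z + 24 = (z - 3)*(z^2 + 2*z - 8) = (z - 3)*(z - 2)*(z + 4)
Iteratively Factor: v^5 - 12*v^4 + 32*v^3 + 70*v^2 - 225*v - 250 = (v + 2)*(v^4 - 14*v^3 + 60*v^2 - 50*v - 125) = (v - 5)*(v + 2)*(v^3 - 9*v^2 + 15*v + 25) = (v - 5)^2*(v + 2)*(v^2 - 4*v - 5) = (v - 5)^2*(v + 1)*(v + 2)*(v - 5)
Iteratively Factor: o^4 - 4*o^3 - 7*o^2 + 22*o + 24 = (o + 1)*(o^3 - 5*o^2 - 2*o + 24) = (o + 1)*(o + 2)*(o^2 - 7*o + 12) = (o - 4)*(o + 1)*(o + 2)*(o - 3)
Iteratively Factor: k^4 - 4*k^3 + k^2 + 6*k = (k - 3)*(k^3 - k^2 - 2*k) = k*(k - 3)*(k^2 - k - 2) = k*(k - 3)*(k + 1)*(k - 2)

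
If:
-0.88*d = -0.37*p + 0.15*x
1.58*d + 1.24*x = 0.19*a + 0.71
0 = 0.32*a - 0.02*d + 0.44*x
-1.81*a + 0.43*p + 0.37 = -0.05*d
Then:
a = 0.69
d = 0.89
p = 1.94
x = -0.46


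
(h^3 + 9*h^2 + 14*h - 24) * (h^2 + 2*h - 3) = h^5 + 11*h^4 + 29*h^3 - 23*h^2 - 90*h + 72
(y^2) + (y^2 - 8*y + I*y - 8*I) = 2*y^2 - 8*y + I*y - 8*I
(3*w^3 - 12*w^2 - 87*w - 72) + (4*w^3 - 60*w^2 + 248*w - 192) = 7*w^3 - 72*w^2 + 161*w - 264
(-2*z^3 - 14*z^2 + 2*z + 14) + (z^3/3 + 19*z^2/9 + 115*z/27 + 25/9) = -5*z^3/3 - 107*z^2/9 + 169*z/27 + 151/9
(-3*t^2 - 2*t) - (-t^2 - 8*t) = -2*t^2 + 6*t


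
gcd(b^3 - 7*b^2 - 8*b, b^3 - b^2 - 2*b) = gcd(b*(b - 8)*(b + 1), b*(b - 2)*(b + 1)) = b^2 + b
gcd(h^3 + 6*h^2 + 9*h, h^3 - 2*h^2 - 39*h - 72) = h^2 + 6*h + 9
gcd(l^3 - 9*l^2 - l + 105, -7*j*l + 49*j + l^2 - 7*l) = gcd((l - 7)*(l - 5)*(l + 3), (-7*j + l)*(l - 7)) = l - 7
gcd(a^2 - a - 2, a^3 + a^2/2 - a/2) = a + 1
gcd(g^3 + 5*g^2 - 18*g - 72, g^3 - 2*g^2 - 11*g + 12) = g^2 - g - 12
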